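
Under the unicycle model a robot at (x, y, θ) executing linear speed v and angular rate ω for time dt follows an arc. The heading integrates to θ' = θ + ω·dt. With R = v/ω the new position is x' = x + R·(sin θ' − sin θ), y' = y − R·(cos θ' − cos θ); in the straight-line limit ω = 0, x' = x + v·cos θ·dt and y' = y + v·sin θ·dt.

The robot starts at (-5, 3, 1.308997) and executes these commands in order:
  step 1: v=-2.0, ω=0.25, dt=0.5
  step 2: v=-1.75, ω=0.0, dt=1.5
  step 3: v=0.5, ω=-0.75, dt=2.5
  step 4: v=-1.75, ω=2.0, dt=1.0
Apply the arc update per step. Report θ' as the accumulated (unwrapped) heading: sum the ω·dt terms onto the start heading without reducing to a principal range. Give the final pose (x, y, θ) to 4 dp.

step 1: θ'=1.4340 (R=-8.0000) → pose (-5.1979, 2.0204, 1.4340)
step 2: θ'=1.4340 (straight) → pose (-5.5558, -0.5800, 1.4340)
step 3: θ'=-0.4410 (R=-0.6667) → pose (-4.6108, -0.0681, -0.4410)
step 4: θ'=1.5590 (R=-0.8750) → pose (-5.8593, -0.8490, 1.5590)

(-5.8593, -0.8490, 1.5590)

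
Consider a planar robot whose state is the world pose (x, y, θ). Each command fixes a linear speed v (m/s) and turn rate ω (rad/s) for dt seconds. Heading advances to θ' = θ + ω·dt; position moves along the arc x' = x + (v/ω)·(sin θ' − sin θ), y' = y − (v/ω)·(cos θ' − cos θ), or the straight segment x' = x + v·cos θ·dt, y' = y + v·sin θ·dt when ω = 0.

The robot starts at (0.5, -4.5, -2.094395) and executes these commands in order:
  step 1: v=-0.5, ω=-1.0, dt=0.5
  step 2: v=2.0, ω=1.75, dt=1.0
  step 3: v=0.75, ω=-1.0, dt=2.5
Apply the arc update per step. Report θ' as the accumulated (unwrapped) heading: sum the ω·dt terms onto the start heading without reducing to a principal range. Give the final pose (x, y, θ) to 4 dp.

(-0.2986, -7.2908, -3.3444)

step 1: θ'=-2.5944 (R=0.5000) → pose (0.6729, -4.3230, -2.5944)
step 2: θ'=-0.8444 (R=1.1429) → pose (0.4131, -6.0581, -0.8444)
step 3: θ'=-3.3444 (R=-0.7500) → pose (-0.2986, -7.2908, -3.3444)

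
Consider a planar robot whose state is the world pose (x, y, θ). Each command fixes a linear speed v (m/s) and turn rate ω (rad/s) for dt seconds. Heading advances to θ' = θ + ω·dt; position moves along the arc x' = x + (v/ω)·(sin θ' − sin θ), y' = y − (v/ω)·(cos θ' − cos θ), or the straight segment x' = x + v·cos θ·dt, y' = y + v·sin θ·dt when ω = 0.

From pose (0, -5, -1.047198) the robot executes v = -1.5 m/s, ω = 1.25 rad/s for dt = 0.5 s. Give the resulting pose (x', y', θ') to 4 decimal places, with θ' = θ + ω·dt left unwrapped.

(-0.5475, -4.5054, -0.4222)

θ' = -1.0472 + 1.25·0.5 = -0.4222
R = v/ω = -1.5/1.25 = -1.2000
x' = 0 + -1.2000·(sin -0.4222 − sin -1.0472) = -0.5475
y' = -5 − -1.2000·(cos -0.4222 − cos -1.0472) = -4.5054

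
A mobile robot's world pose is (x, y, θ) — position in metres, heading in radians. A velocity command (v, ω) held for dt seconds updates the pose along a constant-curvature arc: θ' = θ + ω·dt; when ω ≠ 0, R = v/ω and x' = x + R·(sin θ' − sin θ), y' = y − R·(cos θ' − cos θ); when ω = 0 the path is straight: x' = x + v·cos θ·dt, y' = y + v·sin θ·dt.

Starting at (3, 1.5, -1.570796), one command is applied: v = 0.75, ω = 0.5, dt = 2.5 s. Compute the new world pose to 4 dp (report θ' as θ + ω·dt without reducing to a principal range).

(4.0270, 0.0765, -0.3208)

θ' = -1.5708 + 0.5·2.5 = -0.3208
R = v/ω = 0.75/0.5 = 1.5000
x' = 3 + 1.5000·(sin -0.3208 − sin -1.5708) = 4.0270
y' = 1.5 − 1.5000·(cos -0.3208 − cos -1.5708) = 0.0765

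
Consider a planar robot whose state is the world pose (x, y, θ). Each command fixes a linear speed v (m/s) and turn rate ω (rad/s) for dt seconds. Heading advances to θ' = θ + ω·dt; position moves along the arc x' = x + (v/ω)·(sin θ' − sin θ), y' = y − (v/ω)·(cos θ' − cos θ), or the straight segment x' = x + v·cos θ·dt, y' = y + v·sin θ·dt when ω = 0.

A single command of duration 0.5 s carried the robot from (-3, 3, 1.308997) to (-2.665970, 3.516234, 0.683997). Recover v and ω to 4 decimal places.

v = 1.2500, ω = -1.2500

Δθ = 0.683997 − 1.308997 = -0.625000
ω = Δθ/dt = -0.625000/0.5 = -1.2500
R = −Δy/(cos θ' − cos θ) = -1.0000
v = R·ω = -1.0000·-1.2500 = 1.2500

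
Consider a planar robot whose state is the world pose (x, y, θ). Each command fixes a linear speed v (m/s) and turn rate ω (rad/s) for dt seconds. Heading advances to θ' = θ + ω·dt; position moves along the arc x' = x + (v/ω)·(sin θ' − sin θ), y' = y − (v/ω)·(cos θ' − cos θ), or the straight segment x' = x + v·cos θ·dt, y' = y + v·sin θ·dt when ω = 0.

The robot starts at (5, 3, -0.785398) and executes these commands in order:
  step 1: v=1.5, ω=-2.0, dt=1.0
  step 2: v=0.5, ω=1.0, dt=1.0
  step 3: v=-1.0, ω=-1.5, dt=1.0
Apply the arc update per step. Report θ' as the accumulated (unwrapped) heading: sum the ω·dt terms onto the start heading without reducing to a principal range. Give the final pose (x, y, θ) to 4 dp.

(5.1639, 1.9224, -3.2854)

step 1: θ'=-2.7854 (R=-0.7500) → pose (4.7312, 1.7667, -2.7854)
step 2: θ'=-1.7854 (R=0.5000) → pose (4.4170, 1.4046, -1.7854)
step 3: θ'=-3.2854 (R=0.6667) → pose (5.1639, 1.9224, -3.2854)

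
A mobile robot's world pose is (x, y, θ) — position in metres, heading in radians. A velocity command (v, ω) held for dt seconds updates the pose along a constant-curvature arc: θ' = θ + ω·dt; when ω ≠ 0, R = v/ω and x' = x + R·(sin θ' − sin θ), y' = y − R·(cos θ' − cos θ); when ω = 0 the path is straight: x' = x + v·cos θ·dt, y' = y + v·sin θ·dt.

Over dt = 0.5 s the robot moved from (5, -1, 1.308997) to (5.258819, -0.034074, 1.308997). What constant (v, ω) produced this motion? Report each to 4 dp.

Δθ = 1.308997 − 1.308997 = 0.000000
ω = Δθ/dt = 0.000000/0.5 = 0.0000
ω = 0 → v = (Δx·cos θ + Δy·sin θ)/dt = 2.0000

v = 2.0000, ω = 0.0000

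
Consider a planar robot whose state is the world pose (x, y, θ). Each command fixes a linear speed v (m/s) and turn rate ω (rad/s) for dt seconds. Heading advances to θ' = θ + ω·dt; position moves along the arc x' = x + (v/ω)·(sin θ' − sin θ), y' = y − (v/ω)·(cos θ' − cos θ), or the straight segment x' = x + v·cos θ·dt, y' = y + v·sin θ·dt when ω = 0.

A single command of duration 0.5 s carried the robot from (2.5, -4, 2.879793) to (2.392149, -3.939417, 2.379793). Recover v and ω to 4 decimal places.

v = 0.2500, ω = -1.0000

Δθ = 2.379793 − 2.879793 = -0.500000
ω = Δθ/dt = -0.500000/0.5 = -1.0000
R = Δx/(sin θ' − sin θ) = -0.2500
v = R·ω = -0.2500·-1.0000 = 0.2500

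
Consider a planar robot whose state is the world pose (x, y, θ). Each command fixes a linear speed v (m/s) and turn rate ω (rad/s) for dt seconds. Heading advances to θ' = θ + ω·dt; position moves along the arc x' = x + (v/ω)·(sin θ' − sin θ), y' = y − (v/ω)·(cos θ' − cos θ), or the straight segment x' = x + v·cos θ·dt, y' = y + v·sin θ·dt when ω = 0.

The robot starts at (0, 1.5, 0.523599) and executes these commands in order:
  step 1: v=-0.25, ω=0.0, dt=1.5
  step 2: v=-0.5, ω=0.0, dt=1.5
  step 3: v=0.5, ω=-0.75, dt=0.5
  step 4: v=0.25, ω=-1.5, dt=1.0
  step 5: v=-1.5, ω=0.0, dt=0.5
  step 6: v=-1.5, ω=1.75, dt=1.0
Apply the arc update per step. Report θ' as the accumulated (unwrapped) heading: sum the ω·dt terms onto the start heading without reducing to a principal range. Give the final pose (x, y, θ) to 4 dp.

(-1.8848, 2.2263, 0.3986)

step 1: θ'=0.5236 (straight) → pose (-0.3248, 1.3125, 0.5236)
step 2: θ'=0.5236 (straight) → pose (-0.9743, 0.9375, 0.5236)
step 3: θ'=0.1486 (R=-0.6667) → pose (-0.7396, 1.0195, 0.1486)
step 4: θ'=-1.3514 (R=-0.1667) → pose (-0.5523, 0.8909, -1.3514)
step 5: θ'=-1.3514 (straight) → pose (-0.7155, 1.6229, -1.3514)
step 6: θ'=0.3986 (R=-0.8571) → pose (-1.8848, 2.2263, 0.3986)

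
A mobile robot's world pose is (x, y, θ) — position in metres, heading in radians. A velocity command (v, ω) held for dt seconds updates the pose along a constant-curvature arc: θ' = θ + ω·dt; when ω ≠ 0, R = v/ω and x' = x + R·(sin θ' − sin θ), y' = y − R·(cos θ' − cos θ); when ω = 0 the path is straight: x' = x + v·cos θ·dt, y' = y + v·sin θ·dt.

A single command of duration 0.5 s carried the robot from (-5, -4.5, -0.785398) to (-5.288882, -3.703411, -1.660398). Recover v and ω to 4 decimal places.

v = -1.7500, ω = -1.7500

Δθ = -1.660398 − -0.785398 = -0.875000
ω = Δθ/dt = -0.875000/0.5 = -1.7500
R = −Δy/(cos θ' − cos θ) = 1.0000
v = R·ω = 1.0000·-1.7500 = -1.7500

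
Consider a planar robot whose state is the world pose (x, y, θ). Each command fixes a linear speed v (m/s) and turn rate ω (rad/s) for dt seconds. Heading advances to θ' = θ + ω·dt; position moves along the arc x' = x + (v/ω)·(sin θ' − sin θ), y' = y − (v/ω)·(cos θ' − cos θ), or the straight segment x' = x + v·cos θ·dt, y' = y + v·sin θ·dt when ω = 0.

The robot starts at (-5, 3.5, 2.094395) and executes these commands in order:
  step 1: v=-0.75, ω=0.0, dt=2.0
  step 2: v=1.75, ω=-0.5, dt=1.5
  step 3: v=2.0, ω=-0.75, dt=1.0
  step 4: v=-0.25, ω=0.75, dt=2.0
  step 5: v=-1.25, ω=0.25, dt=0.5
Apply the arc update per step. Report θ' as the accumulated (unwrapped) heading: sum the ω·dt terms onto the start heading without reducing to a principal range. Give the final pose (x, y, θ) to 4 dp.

step 1: θ'=2.0944 (straight) → pose (-4.2500, 2.2010, 2.0944)
step 2: θ'=1.3444 (R=-3.5000) → pose (-4.6296, 4.7366, 1.3444)
step 3: θ'=0.5944 (R=-2.6667) → pose (-3.5243, 6.3473, 0.5944)
step 4: θ'=2.0944 (R=-0.3333) → pose (-3.6263, 5.9045, 2.0944)
step 5: θ'=2.2194 (R=-5.0000) → pose (-3.2809, 5.3841, 2.2194)

(-3.2809, 5.3841, 2.2194)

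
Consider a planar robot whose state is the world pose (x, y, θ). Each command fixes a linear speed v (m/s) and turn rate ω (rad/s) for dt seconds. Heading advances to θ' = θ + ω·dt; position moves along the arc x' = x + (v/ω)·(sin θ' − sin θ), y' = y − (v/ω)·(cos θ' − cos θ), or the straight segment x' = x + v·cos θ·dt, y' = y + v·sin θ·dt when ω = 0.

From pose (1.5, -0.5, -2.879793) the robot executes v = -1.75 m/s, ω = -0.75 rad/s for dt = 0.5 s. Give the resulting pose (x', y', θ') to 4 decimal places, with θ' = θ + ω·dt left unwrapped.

θ' = -2.8798 + -0.75·0.5 = -3.2548
R = v/ω = -1.75/-0.75 = 2.3333
x' = 1.5 + 2.3333·(sin -3.2548 − sin -2.8798) = 2.3675
y' = -0.5 − 2.3333·(cos -3.2548 − cos -2.8798) = -0.4354

(2.3675, -0.4354, -3.2548)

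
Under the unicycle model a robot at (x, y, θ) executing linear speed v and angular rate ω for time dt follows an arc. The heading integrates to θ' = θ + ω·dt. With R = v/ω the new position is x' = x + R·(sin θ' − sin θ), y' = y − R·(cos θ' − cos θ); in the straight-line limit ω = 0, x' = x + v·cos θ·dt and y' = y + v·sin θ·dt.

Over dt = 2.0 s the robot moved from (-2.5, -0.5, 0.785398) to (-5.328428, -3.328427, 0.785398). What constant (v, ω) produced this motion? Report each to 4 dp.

v = -2.0000, ω = 0.0000

Δθ = 0.785398 − 0.785398 = 0.000000
ω = Δθ/dt = 0.000000/2.0 = 0.0000
ω = 0 → v = (Δx·cos θ + Δy·sin θ)/dt = -2.0000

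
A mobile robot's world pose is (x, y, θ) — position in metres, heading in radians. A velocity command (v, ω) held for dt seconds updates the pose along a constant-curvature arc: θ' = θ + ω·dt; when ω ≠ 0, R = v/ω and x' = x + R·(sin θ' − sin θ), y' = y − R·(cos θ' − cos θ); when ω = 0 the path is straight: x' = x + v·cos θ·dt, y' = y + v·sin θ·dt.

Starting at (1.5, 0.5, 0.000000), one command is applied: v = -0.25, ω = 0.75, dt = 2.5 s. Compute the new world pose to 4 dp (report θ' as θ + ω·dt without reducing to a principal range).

(1.1820, 0.0668, 1.8750)

θ' = 0.0000 + 0.75·2.5 = 1.8750
R = v/ω = -0.25/0.75 = -0.3333
x' = 1.5 + -0.3333·(sin 1.8750 − sin 0.0000) = 1.1820
y' = 0.5 − -0.3333·(cos 1.8750 − cos 0.0000) = 0.0668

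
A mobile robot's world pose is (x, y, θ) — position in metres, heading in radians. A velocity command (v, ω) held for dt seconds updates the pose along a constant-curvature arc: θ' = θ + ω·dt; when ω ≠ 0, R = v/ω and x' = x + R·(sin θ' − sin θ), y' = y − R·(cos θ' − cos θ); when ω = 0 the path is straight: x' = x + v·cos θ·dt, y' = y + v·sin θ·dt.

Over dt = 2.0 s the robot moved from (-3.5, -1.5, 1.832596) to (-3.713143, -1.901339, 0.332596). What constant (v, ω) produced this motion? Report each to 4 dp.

v = -0.2500, ω = -0.7500

Δθ = 0.332596 − 1.832596 = -1.500000
ω = Δθ/dt = -1.500000/2.0 = -0.7500
R = −Δy/(cos θ' − cos θ) = 0.3333
v = R·ω = 0.3333·-0.7500 = -0.2500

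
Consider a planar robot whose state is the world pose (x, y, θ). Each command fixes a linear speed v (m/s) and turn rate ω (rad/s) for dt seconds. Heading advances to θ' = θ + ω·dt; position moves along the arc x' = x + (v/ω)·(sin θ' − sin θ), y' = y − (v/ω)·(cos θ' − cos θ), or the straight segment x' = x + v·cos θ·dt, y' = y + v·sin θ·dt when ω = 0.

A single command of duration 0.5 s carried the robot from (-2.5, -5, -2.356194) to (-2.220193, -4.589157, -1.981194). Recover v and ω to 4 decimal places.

Δθ = -1.981194 − -2.356194 = 0.375000
ω = Δθ/dt = 0.375000/0.5 = 0.7500
R = −Δy/(cos θ' − cos θ) = -1.3333
v = R·ω = -1.3333·0.7500 = -1.0000

v = -1.0000, ω = 0.7500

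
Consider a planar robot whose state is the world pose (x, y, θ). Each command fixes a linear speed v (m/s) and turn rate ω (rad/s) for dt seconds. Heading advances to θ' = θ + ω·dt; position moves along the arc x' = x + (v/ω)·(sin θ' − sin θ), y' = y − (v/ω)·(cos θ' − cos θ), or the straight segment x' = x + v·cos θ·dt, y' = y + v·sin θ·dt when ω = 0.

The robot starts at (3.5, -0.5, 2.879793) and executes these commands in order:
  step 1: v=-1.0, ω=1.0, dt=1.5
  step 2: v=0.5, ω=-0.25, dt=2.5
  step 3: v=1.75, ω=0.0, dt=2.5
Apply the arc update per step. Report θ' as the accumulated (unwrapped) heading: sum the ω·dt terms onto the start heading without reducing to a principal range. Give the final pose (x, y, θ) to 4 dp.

step 1: θ'=4.3798 (R=-1.0000) → pose (4.7040, 0.1394, 4.3798)
step 2: θ'=3.7548 (R=-2.0000) → pose (3.9646, -0.8432, 3.7548)
step 3: θ'=3.7548 (straight) → pose (0.3867, -3.3610, 3.7548)

(0.3867, -3.3610, 3.7548)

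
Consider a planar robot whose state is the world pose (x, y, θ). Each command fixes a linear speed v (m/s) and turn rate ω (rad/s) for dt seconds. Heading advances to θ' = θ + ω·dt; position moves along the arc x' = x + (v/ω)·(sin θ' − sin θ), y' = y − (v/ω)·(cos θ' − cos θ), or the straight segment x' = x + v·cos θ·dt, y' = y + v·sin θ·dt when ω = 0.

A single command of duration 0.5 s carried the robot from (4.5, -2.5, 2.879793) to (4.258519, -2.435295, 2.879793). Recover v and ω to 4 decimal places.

Δθ = 2.879793 − 2.879793 = 0.000000
ω = Δθ/dt = 0.000000/0.5 = 0.0000
ω = 0 → v = (Δx·cos θ + Δy·sin θ)/dt = 0.5000

v = 0.5000, ω = 0.0000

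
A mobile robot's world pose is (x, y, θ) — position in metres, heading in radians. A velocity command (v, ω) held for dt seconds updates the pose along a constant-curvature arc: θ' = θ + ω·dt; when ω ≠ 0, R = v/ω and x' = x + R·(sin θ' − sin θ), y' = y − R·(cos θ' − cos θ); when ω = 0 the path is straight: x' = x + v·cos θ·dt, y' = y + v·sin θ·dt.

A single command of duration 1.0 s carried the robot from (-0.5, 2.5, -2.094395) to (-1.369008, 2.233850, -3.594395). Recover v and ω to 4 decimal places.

Δθ = -3.594395 − -2.094395 = -1.500000
ω = Δθ/dt = -1.500000/1.0 = -1.5000
R = Δx/(sin θ' − sin θ) = -0.6667
v = R·ω = -0.6667·-1.5000 = 1.0000

v = 1.0000, ω = -1.5000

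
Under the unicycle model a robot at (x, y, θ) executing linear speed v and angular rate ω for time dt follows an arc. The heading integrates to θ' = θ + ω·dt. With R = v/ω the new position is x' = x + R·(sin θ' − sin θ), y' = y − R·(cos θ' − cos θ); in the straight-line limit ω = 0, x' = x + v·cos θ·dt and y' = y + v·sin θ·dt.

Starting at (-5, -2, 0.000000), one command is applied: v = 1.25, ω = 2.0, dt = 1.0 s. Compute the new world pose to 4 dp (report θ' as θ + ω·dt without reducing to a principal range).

(-4.4317, -1.1149, 2.0000)

θ' = 0.0000 + 2.0·1.0 = 2.0000
R = v/ω = 1.25/2.0 = 0.6250
x' = -5 + 0.6250·(sin 2.0000 − sin 0.0000) = -4.4317
y' = -2 − 0.6250·(cos 2.0000 − cos 0.0000) = -1.1149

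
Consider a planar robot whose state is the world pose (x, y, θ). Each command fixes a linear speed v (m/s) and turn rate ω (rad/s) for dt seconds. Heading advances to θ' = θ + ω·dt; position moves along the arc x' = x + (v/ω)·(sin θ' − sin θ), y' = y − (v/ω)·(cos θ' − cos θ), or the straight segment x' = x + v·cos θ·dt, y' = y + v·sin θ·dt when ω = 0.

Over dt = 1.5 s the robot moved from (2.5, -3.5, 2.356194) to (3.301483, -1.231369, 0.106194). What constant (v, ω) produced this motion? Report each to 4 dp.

Δθ = 0.106194 − 2.356194 = -2.250000
ω = Δθ/dt = -2.250000/1.5 = -1.5000
R = −Δy/(cos θ' − cos θ) = -1.3333
v = R·ω = -1.3333·-1.5000 = 2.0000

v = 2.0000, ω = -1.5000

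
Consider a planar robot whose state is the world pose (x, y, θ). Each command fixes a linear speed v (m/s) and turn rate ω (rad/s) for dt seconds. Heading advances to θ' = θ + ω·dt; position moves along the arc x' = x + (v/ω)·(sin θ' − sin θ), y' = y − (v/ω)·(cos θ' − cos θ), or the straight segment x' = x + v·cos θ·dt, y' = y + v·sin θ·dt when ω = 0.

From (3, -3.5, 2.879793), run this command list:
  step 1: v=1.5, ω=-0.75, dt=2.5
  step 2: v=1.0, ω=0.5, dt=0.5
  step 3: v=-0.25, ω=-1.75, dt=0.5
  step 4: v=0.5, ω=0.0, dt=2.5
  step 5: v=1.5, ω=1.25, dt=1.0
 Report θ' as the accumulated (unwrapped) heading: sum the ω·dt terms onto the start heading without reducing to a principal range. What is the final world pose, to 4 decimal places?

step 1: θ'=1.0048 (R=-2.0000) → pose (1.8295, -0.4956, 1.0048)
step 2: θ'=1.2548 (R=2.0000) → pose (2.0424, -0.0446, 1.2548)
step 3: θ'=0.3798 (R=0.1429) → pose (1.9596, -0.1329, 0.3798)
step 4: θ'=0.3798 (straight) → pose (3.1205, 0.3305, 0.3798)
step 5: θ'=1.6298 (R=1.2000) → pose (3.8735, 1.5157, 1.6298)

(3.8735, 1.5157, 1.6298)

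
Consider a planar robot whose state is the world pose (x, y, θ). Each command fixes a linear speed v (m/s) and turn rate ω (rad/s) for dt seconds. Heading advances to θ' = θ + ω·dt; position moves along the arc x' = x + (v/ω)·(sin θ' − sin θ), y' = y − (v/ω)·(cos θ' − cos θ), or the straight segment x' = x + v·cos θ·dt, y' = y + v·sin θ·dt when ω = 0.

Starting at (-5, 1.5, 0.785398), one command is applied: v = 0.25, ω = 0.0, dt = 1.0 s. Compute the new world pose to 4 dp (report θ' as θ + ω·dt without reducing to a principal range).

(-4.8232, 1.6768, 0.7854)

θ' = 0.7854 + 0.0·1.0 = 0.7854
ω = 0 → straight: x' = -5 + 0.25·cos(0.7854)·1.0 = -4.8232
y' = 1.5 + 0.25·sin(0.7854)·1.0 = 1.6768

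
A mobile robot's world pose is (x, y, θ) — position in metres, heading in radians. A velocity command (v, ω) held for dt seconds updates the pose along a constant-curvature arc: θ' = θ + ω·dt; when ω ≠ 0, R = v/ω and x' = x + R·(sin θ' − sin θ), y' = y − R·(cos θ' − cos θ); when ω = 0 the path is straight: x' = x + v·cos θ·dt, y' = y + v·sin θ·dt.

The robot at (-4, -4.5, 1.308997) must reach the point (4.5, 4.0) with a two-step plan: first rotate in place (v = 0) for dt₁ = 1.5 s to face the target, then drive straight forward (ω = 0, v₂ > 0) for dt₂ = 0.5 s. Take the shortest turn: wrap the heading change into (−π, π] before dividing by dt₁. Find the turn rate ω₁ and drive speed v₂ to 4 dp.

heading to target = atan2(4−-4.5, 4.5−-4) = 0.7854
Δθ = wrap(0.7854 − 1.3090) = -0.5236; ω₁ = Δθ/dt₁ = -0.3491
distance = √((4.5−-4)² + (4−-4.5)²) = 12.0208; v₂ = distance/dt₂ = 24.0416

ω₁ = -0.3491, v₂ = 24.0416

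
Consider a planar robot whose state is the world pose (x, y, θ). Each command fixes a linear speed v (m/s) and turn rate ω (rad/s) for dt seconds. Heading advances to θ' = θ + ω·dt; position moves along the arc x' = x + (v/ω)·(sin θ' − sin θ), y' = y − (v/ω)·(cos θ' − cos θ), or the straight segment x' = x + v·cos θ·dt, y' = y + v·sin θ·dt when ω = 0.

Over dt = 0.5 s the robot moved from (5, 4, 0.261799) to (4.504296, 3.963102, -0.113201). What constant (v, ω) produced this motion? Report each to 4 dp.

v = -1.0000, ω = -0.7500

Δθ = -0.113201 − 0.261799 = -0.375000
ω = Δθ/dt = -0.375000/0.5 = -0.7500
R = Δx/(sin θ' − sin θ) = 1.3333
v = R·ω = 1.3333·-0.7500 = -1.0000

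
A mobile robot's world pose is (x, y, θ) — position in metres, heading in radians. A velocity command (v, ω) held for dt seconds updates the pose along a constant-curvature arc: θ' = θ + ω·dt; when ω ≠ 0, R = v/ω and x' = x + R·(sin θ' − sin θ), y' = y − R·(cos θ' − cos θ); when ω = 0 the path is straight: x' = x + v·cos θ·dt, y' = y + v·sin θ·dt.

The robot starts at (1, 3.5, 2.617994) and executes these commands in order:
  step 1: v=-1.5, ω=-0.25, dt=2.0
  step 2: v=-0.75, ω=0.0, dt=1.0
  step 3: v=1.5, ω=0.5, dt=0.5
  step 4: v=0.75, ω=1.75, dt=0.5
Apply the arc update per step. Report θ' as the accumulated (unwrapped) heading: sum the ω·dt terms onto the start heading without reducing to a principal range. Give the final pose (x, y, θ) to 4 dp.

step 1: θ'=2.1180 (R=6.0000) → pose (3.1239, 1.4256, 2.1180)
step 2: θ'=2.1180 (straight) → pose (3.5141, 0.7851, 2.1180)
step 3: θ'=2.3680 (R=3.0000) → pose (3.0483, 1.3704, 2.3680)
step 4: θ'=3.2430 (R=0.4286) → pose (2.7055, 1.4902, 3.2430)

(2.7055, 1.4902, 3.2430)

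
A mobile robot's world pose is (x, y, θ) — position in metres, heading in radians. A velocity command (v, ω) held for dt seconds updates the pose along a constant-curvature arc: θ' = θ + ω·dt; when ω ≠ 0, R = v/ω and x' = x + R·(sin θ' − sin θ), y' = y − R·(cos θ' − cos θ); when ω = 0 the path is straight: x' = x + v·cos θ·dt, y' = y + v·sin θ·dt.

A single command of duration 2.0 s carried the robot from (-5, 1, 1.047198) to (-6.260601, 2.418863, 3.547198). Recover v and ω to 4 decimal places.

v = 1.2500, ω = 1.2500

Δθ = 3.547198 − 1.047198 = 2.500000
ω = Δθ/dt = 2.500000/2.0 = 1.2500
R = −Δy/(cos θ' − cos θ) = 1.0000
v = R·ω = 1.0000·1.2500 = 1.2500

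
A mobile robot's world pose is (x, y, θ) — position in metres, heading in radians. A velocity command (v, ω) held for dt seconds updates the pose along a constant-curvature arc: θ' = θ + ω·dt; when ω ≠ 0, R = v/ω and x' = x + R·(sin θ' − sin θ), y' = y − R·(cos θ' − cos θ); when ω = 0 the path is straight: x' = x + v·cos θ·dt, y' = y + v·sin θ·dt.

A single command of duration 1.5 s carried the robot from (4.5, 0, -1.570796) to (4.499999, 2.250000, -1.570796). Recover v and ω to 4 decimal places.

Δθ = -1.570796 − -1.570796 = 0.000000
ω = Δθ/dt = 0.000000/1.5 = 0.0000
ω = 0 → v = (Δx·cos θ + Δy·sin θ)/dt = -1.5000

v = -1.5000, ω = 0.0000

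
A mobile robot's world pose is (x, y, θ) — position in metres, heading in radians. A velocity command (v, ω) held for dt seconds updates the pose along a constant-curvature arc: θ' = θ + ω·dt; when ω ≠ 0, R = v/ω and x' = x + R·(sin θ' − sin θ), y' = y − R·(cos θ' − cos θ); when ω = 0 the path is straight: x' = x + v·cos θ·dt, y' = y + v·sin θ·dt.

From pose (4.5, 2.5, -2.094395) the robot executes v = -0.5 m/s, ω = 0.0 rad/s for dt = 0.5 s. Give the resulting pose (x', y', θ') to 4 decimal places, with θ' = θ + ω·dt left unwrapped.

θ' = -2.0944 + 0.0·0.5 = -2.0944
ω = 0 → straight: x' = 4.5 + -0.5·cos(-2.0944)·0.5 = 4.6250
y' = 2.5 + -0.5·sin(-2.0944)·0.5 = 2.7165

(4.6250, 2.7165, -2.0944)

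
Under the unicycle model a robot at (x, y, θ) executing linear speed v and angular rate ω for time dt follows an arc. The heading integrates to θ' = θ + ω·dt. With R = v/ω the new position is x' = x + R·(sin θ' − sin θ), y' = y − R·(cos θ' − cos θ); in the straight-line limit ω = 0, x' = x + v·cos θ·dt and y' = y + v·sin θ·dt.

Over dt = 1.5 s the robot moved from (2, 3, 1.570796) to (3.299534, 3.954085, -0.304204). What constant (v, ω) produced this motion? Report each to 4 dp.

v = 1.2500, ω = -1.2500

Δθ = -0.304204 − 1.570796 = -1.875000
ω = Δθ/dt = -1.875000/1.5 = -1.2500
R = Δx/(sin θ' − sin θ) = -1.0000
v = R·ω = -1.0000·-1.2500 = 1.2500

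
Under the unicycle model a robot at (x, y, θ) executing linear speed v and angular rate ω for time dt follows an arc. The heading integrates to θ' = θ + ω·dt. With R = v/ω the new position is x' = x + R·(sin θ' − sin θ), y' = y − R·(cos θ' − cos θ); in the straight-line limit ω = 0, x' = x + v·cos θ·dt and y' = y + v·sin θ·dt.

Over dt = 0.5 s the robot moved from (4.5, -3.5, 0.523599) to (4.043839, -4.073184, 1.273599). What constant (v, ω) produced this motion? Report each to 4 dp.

Δθ = 1.273599 − 0.523599 = 0.750000
ω = Δθ/dt = 0.750000/0.5 = 1.5000
R = −Δy/(cos θ' − cos θ) = -1.0000
v = R·ω = -1.0000·1.5000 = -1.5000

v = -1.5000, ω = 1.5000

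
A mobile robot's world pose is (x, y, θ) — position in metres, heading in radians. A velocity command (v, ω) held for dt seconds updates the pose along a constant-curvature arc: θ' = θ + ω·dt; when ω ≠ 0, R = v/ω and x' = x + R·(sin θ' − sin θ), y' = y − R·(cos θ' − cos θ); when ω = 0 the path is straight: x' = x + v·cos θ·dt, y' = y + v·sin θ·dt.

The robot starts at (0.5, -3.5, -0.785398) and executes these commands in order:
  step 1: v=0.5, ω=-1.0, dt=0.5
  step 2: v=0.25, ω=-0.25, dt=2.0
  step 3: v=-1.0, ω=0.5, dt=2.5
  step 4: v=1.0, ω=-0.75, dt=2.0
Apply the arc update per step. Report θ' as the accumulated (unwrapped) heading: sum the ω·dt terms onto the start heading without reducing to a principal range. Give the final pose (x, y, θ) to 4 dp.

(0.2217, -3.8054, -2.0354)

step 1: θ'=-1.2854 (R=-0.5000) → pose (0.6262, -3.7128, -1.2854)
step 2: θ'=-1.7854 (R=-1.0000) → pose (0.6437, -4.2073, -1.7854)
step 3: θ'=-0.5354 (R=-2.0000) → pose (-0.2900, -2.0612, -0.5354)
step 4: θ'=-2.0354 (R=-1.3333) → pose (0.2217, -3.8054, -2.0354)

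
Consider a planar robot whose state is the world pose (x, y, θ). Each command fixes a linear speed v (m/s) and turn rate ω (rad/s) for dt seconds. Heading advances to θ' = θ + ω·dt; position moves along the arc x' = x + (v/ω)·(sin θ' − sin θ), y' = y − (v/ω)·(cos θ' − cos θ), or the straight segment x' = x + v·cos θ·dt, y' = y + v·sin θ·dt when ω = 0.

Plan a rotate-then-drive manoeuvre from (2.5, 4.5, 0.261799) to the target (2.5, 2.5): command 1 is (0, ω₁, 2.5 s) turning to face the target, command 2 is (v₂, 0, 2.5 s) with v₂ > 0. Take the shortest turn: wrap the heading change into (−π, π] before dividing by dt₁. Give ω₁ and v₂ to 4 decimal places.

ω₁ = -0.7330, v₂ = 0.8000

heading to target = atan2(2.5−4.5, 2.5−2.5) = -1.5708
Δθ = wrap(-1.5708 − 0.2618) = -1.8326; ω₁ = Δθ/dt₁ = -0.7330
distance = √((2.5−2.5)² + (2.5−4.5)²) = 2.0000; v₂ = distance/dt₂ = 0.8000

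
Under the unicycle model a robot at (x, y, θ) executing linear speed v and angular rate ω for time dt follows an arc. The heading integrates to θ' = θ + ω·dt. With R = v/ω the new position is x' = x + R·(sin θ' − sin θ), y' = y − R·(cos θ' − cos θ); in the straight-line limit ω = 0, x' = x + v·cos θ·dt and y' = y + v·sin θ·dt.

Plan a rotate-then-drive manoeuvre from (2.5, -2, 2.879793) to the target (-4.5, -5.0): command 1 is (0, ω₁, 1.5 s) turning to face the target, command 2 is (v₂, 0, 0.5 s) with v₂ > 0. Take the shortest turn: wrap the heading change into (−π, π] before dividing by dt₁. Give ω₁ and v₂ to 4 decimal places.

ω₁ = 0.4445, v₂ = 15.2315

heading to target = atan2(-5−-2, -4.5−2.5) = -2.7367
Δθ = wrap(-2.7367 − 2.8798) = 0.6667; ω₁ = Δθ/dt₁ = 0.4445
distance = √((-4.5−2.5)² + (-5−-2)²) = 7.6158; v₂ = distance/dt₂ = 15.2315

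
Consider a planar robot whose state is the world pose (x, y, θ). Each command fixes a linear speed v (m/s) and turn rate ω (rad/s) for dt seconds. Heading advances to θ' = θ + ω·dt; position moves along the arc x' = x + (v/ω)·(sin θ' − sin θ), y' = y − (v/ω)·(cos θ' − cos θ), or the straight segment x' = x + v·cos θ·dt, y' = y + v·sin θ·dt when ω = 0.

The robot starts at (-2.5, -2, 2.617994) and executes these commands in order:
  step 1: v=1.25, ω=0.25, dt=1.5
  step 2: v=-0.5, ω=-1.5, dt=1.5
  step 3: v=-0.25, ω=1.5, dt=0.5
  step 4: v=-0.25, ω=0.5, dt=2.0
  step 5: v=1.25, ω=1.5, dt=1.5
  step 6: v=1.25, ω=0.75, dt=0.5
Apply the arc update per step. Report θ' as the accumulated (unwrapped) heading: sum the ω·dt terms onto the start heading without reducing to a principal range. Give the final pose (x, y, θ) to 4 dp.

step 1: θ'=2.9930 (R=5.0000) → pose (-4.2597, -1.3852, 2.9930)
step 2: θ'=0.7430 (R=0.3333) → pose (-4.0836, -1.9604, 0.7430)
step 3: θ'=1.4930 (R=-0.1667) → pose (-4.1370, -2.0702, 1.4930)
step 4: θ'=2.4930 (R=-0.5000) → pose (-3.9406, -2.5075, 2.4930)
step 5: θ'=4.7430 (R=0.8333) → pose (-5.2769, -3.1971, 4.7430)
step 6: θ'=5.1180 (R=1.6667) → pose (-5.1424, -3.8037, 5.1180)

(-5.1424, -3.8037, 5.1180)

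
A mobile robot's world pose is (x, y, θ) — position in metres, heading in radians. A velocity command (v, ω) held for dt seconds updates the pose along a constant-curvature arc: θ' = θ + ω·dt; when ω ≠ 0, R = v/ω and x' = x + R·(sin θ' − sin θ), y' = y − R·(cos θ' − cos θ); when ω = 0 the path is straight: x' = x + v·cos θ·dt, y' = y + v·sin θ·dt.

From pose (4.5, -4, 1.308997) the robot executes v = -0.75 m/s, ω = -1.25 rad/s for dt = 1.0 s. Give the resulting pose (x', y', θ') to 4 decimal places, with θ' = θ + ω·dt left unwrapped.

(3.9558, -4.4437, 0.0590)

θ' = 1.3090 + -1.25·1.0 = 0.0590
R = v/ω = -0.75/-1.25 = 0.6000
x' = 4.5 + 0.6000·(sin 0.0590 − sin 1.3090) = 3.9558
y' = -4 − 0.6000·(cos 0.0590 − cos 1.3090) = -4.4437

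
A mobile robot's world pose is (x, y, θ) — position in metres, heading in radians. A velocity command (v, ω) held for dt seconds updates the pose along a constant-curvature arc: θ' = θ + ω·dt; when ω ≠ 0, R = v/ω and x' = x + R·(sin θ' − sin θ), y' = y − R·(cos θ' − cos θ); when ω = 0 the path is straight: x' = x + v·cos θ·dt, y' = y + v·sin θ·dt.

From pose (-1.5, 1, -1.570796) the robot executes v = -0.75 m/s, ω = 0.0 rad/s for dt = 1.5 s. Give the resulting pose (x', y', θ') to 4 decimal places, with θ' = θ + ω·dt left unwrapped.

(-1.5000, 2.1250, -1.5708)

θ' = -1.5708 + 0.0·1.5 = -1.5708
ω = 0 → straight: x' = -1.5 + -0.75·cos(-1.5708)·1.5 = -1.5000
y' = 1 + -0.75·sin(-1.5708)·1.5 = 2.1250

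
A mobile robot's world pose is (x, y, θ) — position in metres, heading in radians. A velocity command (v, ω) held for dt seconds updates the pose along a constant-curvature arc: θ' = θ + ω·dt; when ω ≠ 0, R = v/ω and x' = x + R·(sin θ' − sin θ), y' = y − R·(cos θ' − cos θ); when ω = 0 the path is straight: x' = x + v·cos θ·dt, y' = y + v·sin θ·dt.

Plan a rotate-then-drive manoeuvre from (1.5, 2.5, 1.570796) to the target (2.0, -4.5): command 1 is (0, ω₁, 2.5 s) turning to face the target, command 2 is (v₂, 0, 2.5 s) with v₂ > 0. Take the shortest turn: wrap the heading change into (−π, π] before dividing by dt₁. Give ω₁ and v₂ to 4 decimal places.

heading to target = atan2(-4.5−2.5, 2−1.5) = -1.4995
Δθ = wrap(-1.4995 − 1.5708) = -3.0703; ω₁ = Δθ/dt₁ = -1.2281
distance = √((2−1.5)² + (-4.5−2.5)²) = 7.0178; v₂ = distance/dt₂ = 2.8071

ω₁ = -1.2281, v₂ = 2.8071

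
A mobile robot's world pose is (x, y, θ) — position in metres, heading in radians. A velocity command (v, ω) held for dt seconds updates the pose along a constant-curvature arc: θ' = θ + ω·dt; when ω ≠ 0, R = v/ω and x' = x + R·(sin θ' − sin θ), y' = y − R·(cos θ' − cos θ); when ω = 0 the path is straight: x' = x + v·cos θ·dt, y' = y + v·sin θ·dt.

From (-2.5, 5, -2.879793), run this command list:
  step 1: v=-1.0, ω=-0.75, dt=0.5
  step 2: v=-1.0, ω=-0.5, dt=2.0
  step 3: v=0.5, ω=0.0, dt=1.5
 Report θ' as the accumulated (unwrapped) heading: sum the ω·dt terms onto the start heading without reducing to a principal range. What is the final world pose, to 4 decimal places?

(-0.7673, 4.6061, -4.2548)

step 1: θ'=-3.2548 (R=1.3333) → pose (-2.0043, 5.0369, -3.2548)
step 2: θ'=-4.2548 (R=2.0000) → pose (-0.4360, 3.9333, -4.2548)
step 3: θ'=-4.2548 (straight) → pose (-0.7673, 4.6061, -4.2548)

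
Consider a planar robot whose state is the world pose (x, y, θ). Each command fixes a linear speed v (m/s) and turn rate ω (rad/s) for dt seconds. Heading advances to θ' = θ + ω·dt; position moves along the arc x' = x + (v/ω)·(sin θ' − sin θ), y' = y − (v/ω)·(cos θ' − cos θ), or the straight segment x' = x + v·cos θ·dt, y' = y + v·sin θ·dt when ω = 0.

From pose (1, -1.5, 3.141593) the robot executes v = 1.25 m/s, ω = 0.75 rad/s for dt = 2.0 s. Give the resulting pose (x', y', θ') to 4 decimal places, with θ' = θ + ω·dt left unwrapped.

θ' = 3.1416 + 0.75·2.0 = 4.6416
R = v/ω = 1.25/0.75 = 1.6667
x' = 1 + 1.6667·(sin 4.6416 − sin 3.1416) = -0.6625
y' = -1.5 − 1.6667·(cos 4.6416 − cos 3.1416) = -3.0488

(-0.6625, -3.0488, 4.6416)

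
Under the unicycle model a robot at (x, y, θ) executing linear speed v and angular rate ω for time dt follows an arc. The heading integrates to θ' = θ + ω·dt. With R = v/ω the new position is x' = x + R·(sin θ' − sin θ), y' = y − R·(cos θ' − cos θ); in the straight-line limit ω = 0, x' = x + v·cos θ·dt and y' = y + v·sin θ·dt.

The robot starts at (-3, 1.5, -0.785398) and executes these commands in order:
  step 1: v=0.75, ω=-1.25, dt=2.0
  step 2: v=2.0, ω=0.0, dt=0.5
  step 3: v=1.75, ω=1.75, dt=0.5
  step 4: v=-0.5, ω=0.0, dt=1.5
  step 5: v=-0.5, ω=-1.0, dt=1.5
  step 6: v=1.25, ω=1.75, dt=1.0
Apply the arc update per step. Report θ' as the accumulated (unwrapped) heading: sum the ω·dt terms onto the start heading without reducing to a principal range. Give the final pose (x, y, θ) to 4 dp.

(-5.1615, 0.7517, -2.1604)

step 1: θ'=-3.2854 (R=-0.6000) → pose (-3.5103, 0.4819, -3.2854)
step 2: θ'=-3.2854 (straight) → pose (-4.4999, 0.6252, -3.2854)
step 3: θ'=-2.4104 (R=1.0000) → pose (-5.3110, 0.3799, -2.4104)
step 4: θ'=-2.4104 (straight) → pose (-4.7527, 0.8808, -2.4104)
step 5: θ'=-3.9104 (R=0.5000) → pose (-4.0712, 0.8679, -3.9104)
step 6: θ'=-2.1604 (R=0.7143) → pose (-5.1615, 0.7517, -2.1604)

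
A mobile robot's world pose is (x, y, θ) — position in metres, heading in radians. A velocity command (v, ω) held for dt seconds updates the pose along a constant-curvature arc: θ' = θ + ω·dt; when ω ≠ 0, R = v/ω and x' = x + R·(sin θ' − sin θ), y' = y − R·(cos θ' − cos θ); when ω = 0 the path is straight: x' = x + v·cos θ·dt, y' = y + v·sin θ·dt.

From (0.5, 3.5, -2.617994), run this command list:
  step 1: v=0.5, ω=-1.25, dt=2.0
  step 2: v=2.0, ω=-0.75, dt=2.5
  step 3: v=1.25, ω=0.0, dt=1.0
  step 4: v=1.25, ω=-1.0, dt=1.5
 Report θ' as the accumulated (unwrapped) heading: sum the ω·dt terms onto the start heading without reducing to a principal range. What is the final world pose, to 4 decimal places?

(5.2574, 2.4664, -8.4930)

step 1: θ'=-5.1180 (R=-0.4000) → pose (-0.0675, 4.0042, -5.1180)
step 2: θ'=-6.9930 (R=-2.6667) → pose (4.1206, 4.9747, -6.9930)
step 3: θ'=-6.9930 (straight) → pose (5.0687, 4.1601, -6.9930)
step 4: θ'=-8.4930 (R=-1.2500) → pose (5.2574, 2.4664, -8.4930)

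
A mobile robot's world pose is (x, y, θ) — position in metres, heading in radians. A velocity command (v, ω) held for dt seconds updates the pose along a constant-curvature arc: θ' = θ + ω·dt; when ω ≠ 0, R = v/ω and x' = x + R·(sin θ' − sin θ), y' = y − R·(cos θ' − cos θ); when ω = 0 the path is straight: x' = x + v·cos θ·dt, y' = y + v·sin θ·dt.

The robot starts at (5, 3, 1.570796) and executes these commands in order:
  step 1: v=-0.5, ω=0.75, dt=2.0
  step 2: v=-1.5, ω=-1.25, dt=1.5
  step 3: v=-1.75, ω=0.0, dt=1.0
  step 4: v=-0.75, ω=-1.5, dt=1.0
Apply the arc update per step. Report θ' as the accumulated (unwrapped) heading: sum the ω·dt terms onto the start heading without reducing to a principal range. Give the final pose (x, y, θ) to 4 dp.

(5.3952, -1.2238, -0.3042)

step 1: θ'=3.0708 (R=-0.6667) → pose (5.6195, 2.3350, 3.0708)
step 2: θ'=1.1958 (R=1.2000) → pose (6.6512, 0.6985, 1.1958)
step 3: θ'=1.1958 (straight) → pose (6.0103, -0.9299, 1.1958)
step 4: θ'=-0.3042 (R=0.5000) → pose (5.3952, -1.2238, -0.3042)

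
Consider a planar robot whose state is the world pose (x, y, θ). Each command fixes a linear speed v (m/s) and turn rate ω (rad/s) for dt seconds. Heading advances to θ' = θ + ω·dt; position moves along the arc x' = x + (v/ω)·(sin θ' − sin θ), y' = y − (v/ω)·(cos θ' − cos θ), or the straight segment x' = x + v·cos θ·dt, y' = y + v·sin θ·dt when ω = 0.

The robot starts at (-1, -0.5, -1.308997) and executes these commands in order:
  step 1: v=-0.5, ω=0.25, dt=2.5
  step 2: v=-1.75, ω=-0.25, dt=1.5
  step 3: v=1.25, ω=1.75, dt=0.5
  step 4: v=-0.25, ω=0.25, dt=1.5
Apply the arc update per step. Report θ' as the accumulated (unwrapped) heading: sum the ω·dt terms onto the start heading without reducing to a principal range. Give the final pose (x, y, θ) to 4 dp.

step 1: θ'=-0.6840 (R=-2.0000) → pose (-1.6681, 0.5325, -0.6840)
step 2: θ'=-1.0590 (R=7.0000) → pose (-3.3478, 2.5296, -1.0590)
step 3: θ'=-0.1840 (R=0.7143) → pose (-2.8558, 2.1772, -0.1840)
step 4: θ'=0.1910 (R=-1.0000) → pose (-3.2286, 2.1759, 0.1910)

(-3.2286, 2.1759, 0.1910)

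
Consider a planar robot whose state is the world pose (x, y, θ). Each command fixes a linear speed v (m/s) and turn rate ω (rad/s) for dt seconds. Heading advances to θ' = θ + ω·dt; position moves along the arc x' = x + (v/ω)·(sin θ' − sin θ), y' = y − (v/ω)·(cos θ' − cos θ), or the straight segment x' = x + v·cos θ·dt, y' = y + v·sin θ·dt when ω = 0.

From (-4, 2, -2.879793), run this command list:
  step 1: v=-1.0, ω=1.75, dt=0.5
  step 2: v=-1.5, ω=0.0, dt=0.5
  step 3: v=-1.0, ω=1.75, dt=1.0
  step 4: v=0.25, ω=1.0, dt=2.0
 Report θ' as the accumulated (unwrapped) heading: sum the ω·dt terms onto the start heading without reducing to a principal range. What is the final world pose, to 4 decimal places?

(-3.3793, 4.0707, 1.7452)

step 1: θ'=-2.0048 (R=-0.5714) → pose (-3.6294, 2.3117, -2.0048)
step 2: θ'=-2.0048 (straight) → pose (-3.3141, 2.9921, -2.0048)
step 3: θ'=-0.2548 (R=-0.5714) → pose (-3.6885, 3.7854, -0.2548)
step 4: θ'=1.7452 (R=0.2500) → pose (-3.3793, 4.0707, 1.7452)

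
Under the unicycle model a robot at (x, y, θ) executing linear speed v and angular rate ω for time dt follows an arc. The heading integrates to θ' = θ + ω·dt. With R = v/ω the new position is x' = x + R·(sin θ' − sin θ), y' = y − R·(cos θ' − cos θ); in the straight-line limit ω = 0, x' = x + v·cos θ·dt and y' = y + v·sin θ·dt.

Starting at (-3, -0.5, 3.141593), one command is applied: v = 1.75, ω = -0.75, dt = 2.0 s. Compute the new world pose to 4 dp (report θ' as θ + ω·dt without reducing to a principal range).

θ' = 3.1416 + -0.75·2.0 = 1.6416
R = v/ω = 1.75/-0.75 = -2.3333
x' = -3 + -2.3333·(sin 1.6416 − sin 3.1416) = -5.3275
y' = -0.5 − -2.3333·(cos 1.6416 − cos 3.1416) = 1.6683

(-5.3275, 1.6683, 1.6416)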